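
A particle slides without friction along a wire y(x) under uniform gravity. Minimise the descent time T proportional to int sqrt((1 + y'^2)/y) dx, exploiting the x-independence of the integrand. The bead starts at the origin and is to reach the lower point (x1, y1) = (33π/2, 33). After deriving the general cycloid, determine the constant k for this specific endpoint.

The Lagrangian L = sqrt((1 + y'^2) / y) has no explicit x dependence, so the Beltrami identity applies:
    L − y' ∂L/∂y' = C.
Compute ∂L/∂y' = y' / sqrt(y (1 + y'^2)).
Substitute:
    sqrt((1 + y'^2)/y) − y'·y' / sqrt(y (1 + y'^2))
    = (1 + y'^2) / sqrt(y (1 + y'^2)) − y'^2 / sqrt(y (1 + y'^2))
    = 1 / sqrt(y (1 + y'^2)) = C.
Squaring and rearranging gives the first integral
    y (1 + y'^2) = 1/C^2 =: k   (constant).
Solving this first-order ODE by the substitution
    y = (k/2)(1 − cos θ)
yields the cycloid parameterisation
    x(θ) = (k/2)(θ − sin θ),   y(θ) = (k/2)(1 − cos θ).
The constant k is fixed by the endpoint condition.
Now fit the given lower endpoint (x1, y1) = (33π/2, 33). At the bottom of the first arch (θ = π), the parametric equations give
    y(π) = (k/2)(1 − cos π) = k,
    x(π) = (k/2)(π − sin π) = kπ/2.
Matching y(π) = 33 gives k = 33, consistent with x(π) = 33π/2. Therefore the specific cycloid is
    x(θ) = (33/2)(θ − sin θ),   y(θ) = (33/2)(1 − cos θ).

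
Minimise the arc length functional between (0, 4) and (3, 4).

Arc-length functional: J[y] = ∫ sqrt(1 + (y')^2) dx.
Lagrangian L = sqrt(1 + (y')^2) has no explicit y dependence, so ∂L/∂y = 0 and the Euler-Lagrange equation gives
    d/dx( y' / sqrt(1 + (y')^2) ) = 0  ⇒  y' / sqrt(1 + (y')^2) = const.
Hence y' is constant, so y(x) is affine.
Fitting the endpoints (0, 4) and (3, 4):
    slope m = (4 − 4) / (3 − 0) = 0,
    intercept c = 4 − m·0 = 4.
Extremal: y(x) = 4.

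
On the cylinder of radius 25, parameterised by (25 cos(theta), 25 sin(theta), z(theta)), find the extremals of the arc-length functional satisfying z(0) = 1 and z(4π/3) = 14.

Parameterise the cylinder of radius R = 25 as
    r(θ) = (25 cos θ, 25 sin θ, z(θ)).
The arc-length element is
    ds = sqrt(625 + (dz/dθ)^2) dθ,
so the Lagrangian is L = sqrt(625 + z'^2).
L depends on z' only, not on z or θ, so ∂L/∂z = 0 and
    ∂L/∂z' = z' / sqrt(625 + z'^2).
The Euler-Lagrange equation gives
    d/dθ( z' / sqrt(625 + z'^2) ) = 0,
so z' is constant. Integrating once:
    z(θ) = a θ + b,
a helix on the cylinder (a straight line when the cylinder is unrolled). The constants a, b are determined by the endpoint conditions.
With endpoint conditions z(0) = 1 and z(4π/3) = 14: from z(0) = b we get b = 1, and a·4π/3 + 1 = 14 gives a = 39/(4π), so
    z(θ) = (39/(4π)) θ + 1.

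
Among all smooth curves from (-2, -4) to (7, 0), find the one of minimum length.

Arc-length functional: J[y] = ∫ sqrt(1 + (y')^2) dx.
Lagrangian L = sqrt(1 + (y')^2) has no explicit y dependence, so ∂L/∂y = 0 and the Euler-Lagrange equation gives
    d/dx( y' / sqrt(1 + (y')^2) ) = 0  ⇒  y' / sqrt(1 + (y')^2) = const.
Hence y' is constant, so y(x) is affine.
Fitting the endpoints (-2, -4) and (7, 0):
    slope m = (0 − (-4)) / (7 − (-2)) = 4/9,
    intercept c = (-4) − m·(-2) = -28/9.
Extremal: y(x) = (4/9) x - 28/9.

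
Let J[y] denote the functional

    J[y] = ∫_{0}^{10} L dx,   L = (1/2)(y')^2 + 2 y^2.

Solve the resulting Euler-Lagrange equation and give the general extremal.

The Lagrangian is L = (1/2)(y')^2 + 2 y^2.
∂L/∂y = 4y.
∂L/∂y' = y'.
The Euler-Lagrange equation d/dx(∂L/∂y') − ∂L/∂y = 0 becomes:
    y'' - 4 y = 0
General solution: y(x) = A e^(2x) + B e^(-2x), where A and B are arbitrary constants fixed by the endpoint conditions.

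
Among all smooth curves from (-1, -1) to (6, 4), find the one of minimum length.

Arc-length functional: J[y] = ∫ sqrt(1 + (y')^2) dx.
Lagrangian L = sqrt(1 + (y')^2) has no explicit y dependence, so ∂L/∂y = 0 and the Euler-Lagrange equation gives
    d/dx( y' / sqrt(1 + (y')^2) ) = 0  ⇒  y' / sqrt(1 + (y')^2) = const.
Hence y' is constant, so y(x) is affine.
Fitting the endpoints (-1, -1) and (6, 4):
    slope m = (4 − (-1)) / (6 − (-1)) = 5/7,
    intercept c = (-1) − m·(-1) = -2/7.
Extremal: y(x) = (5/7) x - 2/7.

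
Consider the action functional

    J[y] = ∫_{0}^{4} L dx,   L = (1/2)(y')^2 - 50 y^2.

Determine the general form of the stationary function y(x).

The Lagrangian is L = (1/2)(y')^2 - 50 y^2.
∂L/∂y = -100y.
∂L/∂y' = y'.
The Euler-Lagrange equation d/dx(∂L/∂y') − ∂L/∂y = 0 becomes:
    y'' + 100 y = 0
General solution: y(x) = A sin(10x) + B cos(10x), where A and B are arbitrary constants fixed by the endpoint conditions.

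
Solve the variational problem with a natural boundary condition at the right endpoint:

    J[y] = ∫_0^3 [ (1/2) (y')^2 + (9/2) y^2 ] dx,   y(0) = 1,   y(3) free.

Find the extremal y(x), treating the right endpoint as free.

The Lagrangian L = (1/2) (y')^2 + (9/2) y^2 gives
    ∂L/∂y = 9 y,   ∂L/∂y' = y'.
Euler-Lagrange: y'' − 9 y = 0.
With k = 3, the general solution is
    y(x) = A cosh(3 x) + B sinh(3 x).
Fixed left endpoint y(0) = 1 ⇒ A = 1.
The right endpoint x = 3 is free, so the natural (transversality) condition is ∂L/∂y' |_{x=3} = 0, i.e. y'(3) = 0.
Compute y'(x) = A k sinh(k x) + B k cosh(k x), so
    y'(3) = A k sinh(k·3) + B k cosh(k·3) = 0
    ⇒ B = −A tanh(k·3) = − tanh(3·3).
Therefore the extremal is
    y(x) = cosh(3 x) − tanh(3·3) sinh(3 x).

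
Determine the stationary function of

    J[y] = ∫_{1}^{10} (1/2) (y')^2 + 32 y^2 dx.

The Lagrangian is L = (1/2) (y')^2 + 32 y^2.
Compute ∂L/∂y = 64y, ∂L/∂y' = y'.
The Euler-Lagrange equation d/dx(∂L/∂y') − ∂L/∂y = 0 reduces to
    y'' − 64 y = 0.
Its general solution is
    y(x) = A e^(8x) + B e^(−8x),
with A, B fixed by the endpoint conditions.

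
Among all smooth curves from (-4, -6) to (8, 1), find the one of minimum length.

Arc-length functional: J[y] = ∫ sqrt(1 + (y')^2) dx.
Lagrangian L = sqrt(1 + (y')^2) has no explicit y dependence, so ∂L/∂y = 0 and the Euler-Lagrange equation gives
    d/dx( y' / sqrt(1 + (y')^2) ) = 0  ⇒  y' / sqrt(1 + (y')^2) = const.
Hence y' is constant, so y(x) is affine.
Fitting the endpoints (-4, -6) and (8, 1):
    slope m = (1 − (-6)) / (8 − (-4)) = 7/12,
    intercept c = (-6) − m·(-4) = -11/3.
Extremal: y(x) = (7/12) x - 11/3.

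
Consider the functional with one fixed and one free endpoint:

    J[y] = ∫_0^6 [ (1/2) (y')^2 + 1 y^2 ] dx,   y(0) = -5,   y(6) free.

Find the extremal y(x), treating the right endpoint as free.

The Lagrangian L = (1/2) (y')^2 + 1 y^2 gives
    ∂L/∂y = 2 y,   ∂L/∂y' = y'.
Euler-Lagrange: y'' − 2 y = 0.
With k = sqrt(2), the general solution is
    y(x) = A cosh(sqrt(2) x) + B sinh(sqrt(2) x).
Fixed left endpoint y(0) = -5 ⇒ A = -5.
The right endpoint x = 6 is free, so the natural (transversality) condition is ∂L/∂y' |_{x=6} = 0, i.e. y'(6) = 0.
Compute y'(x) = A k sinh(k x) + B k cosh(k x), so
    y'(6) = A k sinh(k·6) + B k cosh(k·6) = 0
    ⇒ B = −A tanh(k·6) = 5 tanh(sqrt(2)·6).
Therefore the extremal is
    y(x) = −5 cosh(sqrt(2) x) + 5 tanh(sqrt(2)·6) sinh(sqrt(2) x).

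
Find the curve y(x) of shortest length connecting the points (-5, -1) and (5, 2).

Arc-length functional: J[y] = ∫ sqrt(1 + (y')^2) dx.
Lagrangian L = sqrt(1 + (y')^2) has no explicit y dependence, so ∂L/∂y = 0 and the Euler-Lagrange equation gives
    d/dx( y' / sqrt(1 + (y')^2) ) = 0  ⇒  y' / sqrt(1 + (y')^2) = const.
Hence y' is constant, so y(x) is affine.
Fitting the endpoints (-5, -1) and (5, 2):
    slope m = (2 − (-1)) / (5 − (-5)) = 3/10,
    intercept c = (-1) − m·(-5) = 1/2.
Extremal: y(x) = (3/10) x + 1/2.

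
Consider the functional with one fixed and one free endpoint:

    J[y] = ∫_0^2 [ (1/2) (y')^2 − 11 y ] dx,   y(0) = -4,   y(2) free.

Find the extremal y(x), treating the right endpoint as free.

The Lagrangian L = (1/2) (y')^2 − 11 y gives
    ∂L/∂y = −11,   ∂L/∂y' = y'.
Euler-Lagrange: d/dx(y') − (−11) = 0, i.e. y'' + 11 = 0, so
    y(x) = −(11/2) x^2 + C1 x + C2.
Fixed left endpoint y(0) = -4 ⇒ C2 = -4.
The right endpoint x = 2 is free, so the natural (transversality) condition is ∂L/∂y' |_{x=2} = 0, i.e. y'(2) = 0.
Compute y'(x) = −11 x + C1, so y'(2) = −22 + C1 = 0 ⇒ C1 = 22.
Therefore the extremal is
    y(x) = −(11/2) x^2 + 22 x − 4.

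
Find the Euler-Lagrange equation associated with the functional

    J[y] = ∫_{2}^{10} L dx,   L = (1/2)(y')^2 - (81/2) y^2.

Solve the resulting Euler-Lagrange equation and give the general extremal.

The Lagrangian is L = (1/2)(y')^2 - (81/2) y^2.
∂L/∂y = -81y.
∂L/∂y' = y'.
The Euler-Lagrange equation d/dx(∂L/∂y') − ∂L/∂y = 0 becomes:
    y'' + 81 y = 0
General solution: y(x) = A sin(9x) + B cos(9x), where A and B are arbitrary constants fixed by the endpoint conditions.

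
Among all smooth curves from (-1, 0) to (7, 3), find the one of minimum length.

Arc-length functional: J[y] = ∫ sqrt(1 + (y')^2) dx.
Lagrangian L = sqrt(1 + (y')^2) has no explicit y dependence, so ∂L/∂y = 0 and the Euler-Lagrange equation gives
    d/dx( y' / sqrt(1 + (y')^2) ) = 0  ⇒  y' / sqrt(1 + (y')^2) = const.
Hence y' is constant, so y(x) is affine.
Fitting the endpoints (-1, 0) and (7, 3):
    slope m = (3 − 0) / (7 − (-1)) = 3/8,
    intercept c = 0 − m·(-1) = 3/8.
Extremal: y(x) = (3/8) x + 3/8.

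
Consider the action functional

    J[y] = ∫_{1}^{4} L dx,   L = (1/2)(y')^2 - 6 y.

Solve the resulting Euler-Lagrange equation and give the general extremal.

The Lagrangian is L = (1/2)(y')^2 - 6 y.
∂L/∂y = -6.
∂L/∂y' = y'.
The Euler-Lagrange equation d/dx(∂L/∂y') − ∂L/∂y = 0 becomes:
    y'' + 6 = 0
General solution: y(x) = -3 x^2 + A x + B, where A and B are arbitrary constants fixed by the endpoint conditions.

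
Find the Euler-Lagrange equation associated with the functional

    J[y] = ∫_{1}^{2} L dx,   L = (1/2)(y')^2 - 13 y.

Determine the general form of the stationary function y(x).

The Lagrangian is L = (1/2)(y')^2 - 13 y.
∂L/∂y = -13.
∂L/∂y' = y'.
The Euler-Lagrange equation d/dx(∂L/∂y') − ∂L/∂y = 0 becomes:
    y'' + 13 = 0
General solution: y(x) = -(13/2) x^2 + A x + B, where A and B are arbitrary constants fixed by the endpoint conditions.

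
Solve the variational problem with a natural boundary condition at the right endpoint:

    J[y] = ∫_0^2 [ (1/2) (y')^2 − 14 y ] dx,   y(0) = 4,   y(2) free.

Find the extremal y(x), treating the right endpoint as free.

The Lagrangian L = (1/2) (y')^2 − 14 y gives
    ∂L/∂y = −14,   ∂L/∂y' = y'.
Euler-Lagrange: d/dx(y') − (−14) = 0, i.e. y'' + 14 = 0, so
    y(x) = −(14/2) x^2 + C1 x + C2.
Fixed left endpoint y(0) = 4 ⇒ C2 = 4.
The right endpoint x = 2 is free, so the natural (transversality) condition is ∂L/∂y' |_{x=2} = 0, i.e. y'(2) = 0.
Compute y'(x) = −14 x + C1, so y'(2) = −28 + C1 = 0 ⇒ C1 = 28.
Therefore the extremal is
    y(x) = −7 x^2 + 28 x + 4.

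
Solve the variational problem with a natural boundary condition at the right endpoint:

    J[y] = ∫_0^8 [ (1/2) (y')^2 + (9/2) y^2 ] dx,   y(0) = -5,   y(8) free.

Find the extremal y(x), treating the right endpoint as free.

The Lagrangian L = (1/2) (y')^2 + (9/2) y^2 gives
    ∂L/∂y = 9 y,   ∂L/∂y' = y'.
Euler-Lagrange: y'' − 9 y = 0.
With k = 3, the general solution is
    y(x) = A cosh(3 x) + B sinh(3 x).
Fixed left endpoint y(0) = -5 ⇒ A = -5.
The right endpoint x = 8 is free, so the natural (transversality) condition is ∂L/∂y' |_{x=8} = 0, i.e. y'(8) = 0.
Compute y'(x) = A k sinh(k x) + B k cosh(k x), so
    y'(8) = A k sinh(k·8) + B k cosh(k·8) = 0
    ⇒ B = −A tanh(k·8) = 5 tanh(3·8).
Therefore the extremal is
    y(x) = −5 cosh(3 x) + 5 tanh(3·8) sinh(3 x).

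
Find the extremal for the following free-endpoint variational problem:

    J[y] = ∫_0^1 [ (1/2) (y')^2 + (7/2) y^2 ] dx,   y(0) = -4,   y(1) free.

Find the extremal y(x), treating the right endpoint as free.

The Lagrangian L = (1/2) (y')^2 + (7/2) y^2 gives
    ∂L/∂y = 7 y,   ∂L/∂y' = y'.
Euler-Lagrange: y'' − 7 y = 0.
With k = sqrt(7), the general solution is
    y(x) = A cosh(sqrt(7) x) + B sinh(sqrt(7) x).
Fixed left endpoint y(0) = -4 ⇒ A = -4.
The right endpoint x = 1 is free, so the natural (transversality) condition is ∂L/∂y' |_{x=1} = 0, i.e. y'(1) = 0.
Compute y'(x) = A k sinh(k x) + B k cosh(k x), so
    y'(1) = A k sinh(k·1) + B k cosh(k·1) = 0
    ⇒ B = −A tanh(k·1) = 4 tanh(sqrt(7)·1).
Therefore the extremal is
    y(x) = −4 cosh(sqrt(7) x) + 4 tanh(sqrt(7)·1) sinh(sqrt(7) x).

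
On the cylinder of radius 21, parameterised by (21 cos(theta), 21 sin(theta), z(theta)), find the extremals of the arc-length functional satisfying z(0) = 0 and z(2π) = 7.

Parameterise the cylinder of radius R = 21 as
    r(θ) = (21 cos θ, 21 sin θ, z(θ)).
The arc-length element is
    ds = sqrt(441 + (dz/dθ)^2) dθ,
so the Lagrangian is L = sqrt(441 + z'^2).
L depends on z' only, not on z or θ, so ∂L/∂z = 0 and
    ∂L/∂z' = z' / sqrt(441 + z'^2).
The Euler-Lagrange equation gives
    d/dθ( z' / sqrt(441 + z'^2) ) = 0,
so z' is constant. Integrating once:
    z(θ) = a θ + b,
a helix on the cylinder (a straight line when the cylinder is unrolled). The constants a, b are determined by the endpoint conditions.
With endpoint conditions z(0) = 0 and z(2π) = 7: from z(0) = b we get b = 0, and a·2π + 0 = 7 gives a = 7/(2π), so
    z(θ) = (7/(2π)) θ.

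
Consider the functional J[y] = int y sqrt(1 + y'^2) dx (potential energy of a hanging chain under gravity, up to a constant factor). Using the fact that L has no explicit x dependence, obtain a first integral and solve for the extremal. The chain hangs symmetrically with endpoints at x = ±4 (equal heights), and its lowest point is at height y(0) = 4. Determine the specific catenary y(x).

The Lagrangian L(y, y') = y sqrt(1 + y'^2) has no explicit x dependence, so the Beltrami identity applies:
    L − y' ∂L/∂y' = C.
Compute ∂L/∂y' = y · y' / sqrt(1 + y'^2). Then
    L − y' ∂L/∂y'
    = y sqrt(1 + y'^2) − y · y'^2 / sqrt(1 + y'^2)
    = y (1 + y'^2 − y'^2) / sqrt(1 + y'^2)
    = y / sqrt(1 + y'^2) = C.
Squaring gives y^2 = C^2 (1 + y'^2), i.e.
    y'^2 = y^2 / C^2 − 1.
Separating variables,
    dy / sqrt(y^2 − C^2) = dx / C,
and integrating gives arccosh(y / C) = (x − a)/C, so
    y(x) = C cosh((x − a)/C),
the catenary. The constants C and a are fixed by the two endpoint conditions (and, for the hanging-chain problem, the length constraint selects C).
Now fit the given data. The endpoints x = ±4 are symmetric at equal height, so the catenary is even about its minimum: a = 0 and y(x) = C cosh(x/C). The lowest point is y(0) = C cosh(0) = C, and we are told y(0) = 4, so C = 4. Therefore
    y(x) = 4 cosh(x/4),
and at the endpoints
    y(±4) = 4 cosh(4/4).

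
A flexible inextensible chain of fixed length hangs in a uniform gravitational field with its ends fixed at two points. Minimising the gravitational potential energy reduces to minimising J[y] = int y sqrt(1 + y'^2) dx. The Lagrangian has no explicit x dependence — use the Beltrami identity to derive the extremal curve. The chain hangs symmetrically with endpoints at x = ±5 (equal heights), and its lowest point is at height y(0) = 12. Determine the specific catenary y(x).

The Lagrangian L(y, y') = y sqrt(1 + y'^2) has no explicit x dependence, so the Beltrami identity applies:
    L − y' ∂L/∂y' = C.
Compute ∂L/∂y' = y · y' / sqrt(1 + y'^2). Then
    L − y' ∂L/∂y'
    = y sqrt(1 + y'^2) − y · y'^2 / sqrt(1 + y'^2)
    = y (1 + y'^2 − y'^2) / sqrt(1 + y'^2)
    = y / sqrt(1 + y'^2) = C.
Squaring gives y^2 = C^2 (1 + y'^2), i.e.
    y'^2 = y^2 / C^2 − 1.
Separating variables,
    dy / sqrt(y^2 − C^2) = dx / C,
and integrating gives arccosh(y / C) = (x − a)/C, so
    y(x) = C cosh((x − a)/C),
the catenary. The constants C and a are fixed by the two endpoint conditions (and, for the hanging-chain problem, the length constraint selects C).
Now fit the given data. The endpoints x = ±5 are symmetric at equal height, so the catenary is even about its minimum: a = 0 and y(x) = C cosh(x/C). The lowest point is y(0) = C cosh(0) = C, and we are told y(0) = 12, so C = 12. Therefore
    y(x) = 12 cosh(x/12),
and at the endpoints
    y(±5) = 12 cosh(5/12).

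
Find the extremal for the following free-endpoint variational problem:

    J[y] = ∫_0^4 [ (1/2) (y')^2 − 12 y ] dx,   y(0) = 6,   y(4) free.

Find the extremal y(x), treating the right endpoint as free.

The Lagrangian L = (1/2) (y')^2 − 12 y gives
    ∂L/∂y = −12,   ∂L/∂y' = y'.
Euler-Lagrange: d/dx(y') − (−12) = 0, i.e. y'' + 12 = 0, so
    y(x) = −(12/2) x^2 + C1 x + C2.
Fixed left endpoint y(0) = 6 ⇒ C2 = 6.
The right endpoint x = 4 is free, so the natural (transversality) condition is ∂L/∂y' |_{x=4} = 0, i.e. y'(4) = 0.
Compute y'(x) = −12 x + C1, so y'(4) = −48 + C1 = 0 ⇒ C1 = 48.
Therefore the extremal is
    y(x) = −6 x^2 + 48 x + 6.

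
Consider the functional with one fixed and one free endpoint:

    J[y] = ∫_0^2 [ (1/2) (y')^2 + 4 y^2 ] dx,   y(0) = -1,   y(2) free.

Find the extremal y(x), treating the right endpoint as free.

The Lagrangian L = (1/2) (y')^2 + 4 y^2 gives
    ∂L/∂y = 8 y,   ∂L/∂y' = y'.
Euler-Lagrange: y'' − 8 y = 0.
With k = sqrt(8), the general solution is
    y(x) = A cosh(sqrt(8) x) + B sinh(sqrt(8) x).
Fixed left endpoint y(0) = -1 ⇒ A = -1.
The right endpoint x = 2 is free, so the natural (transversality) condition is ∂L/∂y' |_{x=2} = 0, i.e. y'(2) = 0.
Compute y'(x) = A k sinh(k x) + B k cosh(k x), so
    y'(2) = A k sinh(k·2) + B k cosh(k·2) = 0
    ⇒ B = −A tanh(k·2) = tanh(sqrt(8)·2).
Therefore the extremal is
    y(x) = −cosh(sqrt(8) x) + tanh(sqrt(8)·2) sinh(sqrt(8) x).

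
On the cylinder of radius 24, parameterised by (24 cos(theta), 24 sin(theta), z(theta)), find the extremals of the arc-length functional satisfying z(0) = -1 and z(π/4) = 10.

Parameterise the cylinder of radius R = 24 as
    r(θ) = (24 cos θ, 24 sin θ, z(θ)).
The arc-length element is
    ds = sqrt(576 + (dz/dθ)^2) dθ,
so the Lagrangian is L = sqrt(576 + z'^2).
L depends on z' only, not on z or θ, so ∂L/∂z = 0 and
    ∂L/∂z' = z' / sqrt(576 + z'^2).
The Euler-Lagrange equation gives
    d/dθ( z' / sqrt(576 + z'^2) ) = 0,
so z' is constant. Integrating once:
    z(θ) = a θ + b,
a helix on the cylinder (a straight line when the cylinder is unrolled). The constants a, b are determined by the endpoint conditions.
With endpoint conditions z(0) = -1 and z(π/4) = 10: from z(0) = b we get b = -1, and a·π/4 + -1 = 10 gives a = 44/π, so
    z(θ) = (44/π) θ − 1.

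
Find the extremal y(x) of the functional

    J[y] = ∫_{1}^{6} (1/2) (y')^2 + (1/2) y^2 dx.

The Lagrangian is L = (1/2) (y')^2 + (1/2) y^2.
Compute ∂L/∂y = y, ∂L/∂y' = y'.
The Euler-Lagrange equation d/dx(∂L/∂y') − ∂L/∂y = 0 reduces to
    y'' − y = 0.
Its general solution is
    y(x) = A e^x + B e^(−x),
with A, B fixed by the endpoint conditions.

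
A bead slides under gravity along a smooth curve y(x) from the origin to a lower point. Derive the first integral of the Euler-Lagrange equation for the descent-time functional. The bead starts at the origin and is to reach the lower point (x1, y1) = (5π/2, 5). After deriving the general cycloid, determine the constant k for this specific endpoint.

The Lagrangian L = sqrt((1 + y'^2) / y) has no explicit x dependence, so the Beltrami identity applies:
    L − y' ∂L/∂y' = C.
Compute ∂L/∂y' = y' / sqrt(y (1 + y'^2)).
Substitute:
    sqrt((1 + y'^2)/y) − y'·y' / sqrt(y (1 + y'^2))
    = (1 + y'^2) / sqrt(y (1 + y'^2)) − y'^2 / sqrt(y (1 + y'^2))
    = 1 / sqrt(y (1 + y'^2)) = C.
Squaring and rearranging gives the first integral
    y (1 + y'^2) = 1/C^2 =: k   (constant).
Solving this first-order ODE by the substitution
    y = (k/2)(1 − cos θ)
yields the cycloid parameterisation
    x(θ) = (k/2)(θ − sin θ),   y(θ) = (k/2)(1 − cos θ).
The constant k is fixed by the endpoint condition.
Now fit the given lower endpoint (x1, y1) = (5π/2, 5). At the bottom of the first arch (θ = π), the parametric equations give
    y(π) = (k/2)(1 − cos π) = k,
    x(π) = (k/2)(π − sin π) = kπ/2.
Matching y(π) = 5 gives k = 5, consistent with x(π) = 5π/2. Therefore the specific cycloid is
    x(θ) = (5/2)(θ − sin θ),   y(θ) = (5/2)(1 − cos θ).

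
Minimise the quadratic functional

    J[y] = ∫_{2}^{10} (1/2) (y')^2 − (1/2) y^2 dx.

The Lagrangian is L = (1/2) (y')^2 − (1/2) y^2.
Compute ∂L/∂y = -y, ∂L/∂y' = y'.
The Euler-Lagrange equation d/dx(∂L/∂y') − ∂L/∂y = 0 reduces to
    y'' + y = 0.
Its general solution is
    y(x) = A sin(x) + B cos(x),
with A, B fixed by the endpoint conditions.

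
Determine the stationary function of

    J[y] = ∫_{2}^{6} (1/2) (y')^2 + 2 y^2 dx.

The Lagrangian is L = (1/2) (y')^2 + 2 y^2.
Compute ∂L/∂y = 4y, ∂L/∂y' = y'.
The Euler-Lagrange equation d/dx(∂L/∂y') − ∂L/∂y = 0 reduces to
    y'' − 4 y = 0.
Its general solution is
    y(x) = A e^(2x) + B e^(−2x),
with A, B fixed by the endpoint conditions.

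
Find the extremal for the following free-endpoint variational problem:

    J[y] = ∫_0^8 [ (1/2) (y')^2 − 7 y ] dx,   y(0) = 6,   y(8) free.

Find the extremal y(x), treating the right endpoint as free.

The Lagrangian L = (1/2) (y')^2 − 7 y gives
    ∂L/∂y = −7,   ∂L/∂y' = y'.
Euler-Lagrange: d/dx(y') − (−7) = 0, i.e. y'' + 7 = 0, so
    y(x) = −(7/2) x^2 + C1 x + C2.
Fixed left endpoint y(0) = 6 ⇒ C2 = 6.
The right endpoint x = 8 is free, so the natural (transversality) condition is ∂L/∂y' |_{x=8} = 0, i.e. y'(8) = 0.
Compute y'(x) = −7 x + C1, so y'(8) = −56 + C1 = 0 ⇒ C1 = 56.
Therefore the extremal is
    y(x) = −(7/2) x^2 + 56 x + 6.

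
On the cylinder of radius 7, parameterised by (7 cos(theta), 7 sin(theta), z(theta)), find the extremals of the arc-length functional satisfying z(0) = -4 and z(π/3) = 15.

Parameterise the cylinder of radius R = 7 as
    r(θ) = (7 cos θ, 7 sin θ, z(θ)).
The arc-length element is
    ds = sqrt(49 + (dz/dθ)^2) dθ,
so the Lagrangian is L = sqrt(49 + z'^2).
L depends on z' only, not on z or θ, so ∂L/∂z = 0 and
    ∂L/∂z' = z' / sqrt(49 + z'^2).
The Euler-Lagrange equation gives
    d/dθ( z' / sqrt(49 + z'^2) ) = 0,
so z' is constant. Integrating once:
    z(θ) = a θ + b,
a helix on the cylinder (a straight line when the cylinder is unrolled). The constants a, b are determined by the endpoint conditions.
With endpoint conditions z(0) = -4 and z(π/3) = 15: from z(0) = b we get b = -4, and a·π/3 + -4 = 15 gives a = 57/π, so
    z(θ) = (57/π) θ − 4.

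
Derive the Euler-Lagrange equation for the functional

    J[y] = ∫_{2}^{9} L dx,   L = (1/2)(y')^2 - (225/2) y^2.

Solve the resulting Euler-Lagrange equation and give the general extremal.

The Lagrangian is L = (1/2)(y')^2 - (225/2) y^2.
∂L/∂y = -225y.
∂L/∂y' = y'.
The Euler-Lagrange equation d/dx(∂L/∂y') − ∂L/∂y = 0 becomes:
    y'' + 225 y = 0
General solution: y(x) = A sin(15x) + B cos(15x), where A and B are arbitrary constants fixed by the endpoint conditions.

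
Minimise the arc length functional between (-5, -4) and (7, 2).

Arc-length functional: J[y] = ∫ sqrt(1 + (y')^2) dx.
Lagrangian L = sqrt(1 + (y')^2) has no explicit y dependence, so ∂L/∂y = 0 and the Euler-Lagrange equation gives
    d/dx( y' / sqrt(1 + (y')^2) ) = 0  ⇒  y' / sqrt(1 + (y')^2) = const.
Hence y' is constant, so y(x) is affine.
Fitting the endpoints (-5, -4) and (7, 2):
    slope m = (2 − (-4)) / (7 − (-5)) = 1/2,
    intercept c = (-4) − m·(-5) = -3/2.
Extremal: y(x) = (1/2) x - 3/2.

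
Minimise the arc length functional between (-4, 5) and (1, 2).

Arc-length functional: J[y] = ∫ sqrt(1 + (y')^2) dx.
Lagrangian L = sqrt(1 + (y')^2) has no explicit y dependence, so ∂L/∂y = 0 and the Euler-Lagrange equation gives
    d/dx( y' / sqrt(1 + (y')^2) ) = 0  ⇒  y' / sqrt(1 + (y')^2) = const.
Hence y' is constant, so y(x) is affine.
Fitting the endpoints (-4, 5) and (1, 2):
    slope m = (2 − 5) / (1 − (-4)) = -3/5,
    intercept c = 5 − m·(-4) = 13/5.
Extremal: y(x) = (-3/5) x + 13/5.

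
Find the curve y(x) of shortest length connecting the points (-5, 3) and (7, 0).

Arc-length functional: J[y] = ∫ sqrt(1 + (y')^2) dx.
Lagrangian L = sqrt(1 + (y')^2) has no explicit y dependence, so ∂L/∂y = 0 and the Euler-Lagrange equation gives
    d/dx( y' / sqrt(1 + (y')^2) ) = 0  ⇒  y' / sqrt(1 + (y')^2) = const.
Hence y' is constant, so y(x) is affine.
Fitting the endpoints (-5, 3) and (7, 0):
    slope m = (0 − 3) / (7 − (-5)) = -1/4,
    intercept c = 3 − m·(-5) = 7/4.
Extremal: y(x) = (-1/4) x + 7/4.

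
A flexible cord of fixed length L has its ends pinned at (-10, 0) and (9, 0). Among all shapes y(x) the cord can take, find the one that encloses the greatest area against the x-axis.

Set up the augmented Lagrangian using a multiplier λ for the length constraint:
    F(y, y') = y − λ sqrt(1 + y'^2).
F has no explicit x dependence, so the Beltrami identity yields a first integral
    F − y' ∂F/∂y' = C.
Compute ∂F/∂y' = −λ y' / sqrt(1 + y'^2). Then
    y − λ sqrt(1 + y'^2) + λ y'^2 / sqrt(1 + y'^2) = C
    ⇒  y − λ / sqrt(1 + y'^2) = C.
Solving for y' and integrating gives
    (x − a)^2 + (y − b)^2 = λ^2,
a circular arc of radius λ. The constants a, b are determined by the endpoint conditions y(-10) = y(9) = 0, and λ is fixed implicitly by the length constraint
    ∫_{-10}^{9} sqrt(1 + y'^2) dx = L.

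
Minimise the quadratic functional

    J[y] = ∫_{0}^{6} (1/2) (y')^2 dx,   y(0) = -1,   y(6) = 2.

The Lagrangian is L = (1/2) (y')^2.
Compute ∂L/∂y = 0, ∂L/∂y' = y'.
The Euler-Lagrange equation d/dx(∂L/∂y') − ∂L/∂y = 0 reduces to
    y'' = 0.
Its general solution is
    y(x) = A x + B,
with A, B fixed by the endpoint conditions.
Applying the endpoint conditions y(0) = -1 and y(6) = 2: solve A·0 + B = -1 and A·6 + B = 2. Subtracting gives A(6 − 0) = 2 − -1, so A = 1/2, and B = -1 − A·0 = -1. Therefore
    y(x) = (1/2) x - 1.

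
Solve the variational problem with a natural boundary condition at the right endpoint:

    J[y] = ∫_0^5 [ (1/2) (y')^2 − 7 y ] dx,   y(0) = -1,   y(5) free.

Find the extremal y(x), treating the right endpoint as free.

The Lagrangian L = (1/2) (y')^2 − 7 y gives
    ∂L/∂y = −7,   ∂L/∂y' = y'.
Euler-Lagrange: d/dx(y') − (−7) = 0, i.e. y'' + 7 = 0, so
    y(x) = −(7/2) x^2 + C1 x + C2.
Fixed left endpoint y(0) = -1 ⇒ C2 = -1.
The right endpoint x = 5 is free, so the natural (transversality) condition is ∂L/∂y' |_{x=5} = 0, i.e. y'(5) = 0.
Compute y'(x) = −7 x + C1, so y'(5) = −35 + C1 = 0 ⇒ C1 = 35.
Therefore the extremal is
    y(x) = −(7/2) x^2 + 35 x − 1.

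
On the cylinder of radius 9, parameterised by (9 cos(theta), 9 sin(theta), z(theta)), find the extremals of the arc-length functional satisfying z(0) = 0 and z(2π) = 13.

Parameterise the cylinder of radius R = 9 as
    r(θ) = (9 cos θ, 9 sin θ, z(θ)).
The arc-length element is
    ds = sqrt(81 + (dz/dθ)^2) dθ,
so the Lagrangian is L = sqrt(81 + z'^2).
L depends on z' only, not on z or θ, so ∂L/∂z = 0 and
    ∂L/∂z' = z' / sqrt(81 + z'^2).
The Euler-Lagrange equation gives
    d/dθ( z' / sqrt(81 + z'^2) ) = 0,
so z' is constant. Integrating once:
    z(θ) = a θ + b,
a helix on the cylinder (a straight line when the cylinder is unrolled). The constants a, b are determined by the endpoint conditions.
With endpoint conditions z(0) = 0 and z(2π) = 13: from z(0) = b we get b = 0, and a·2π + 0 = 13 gives a = 13/(2π), so
    z(θ) = (13/(2π)) θ.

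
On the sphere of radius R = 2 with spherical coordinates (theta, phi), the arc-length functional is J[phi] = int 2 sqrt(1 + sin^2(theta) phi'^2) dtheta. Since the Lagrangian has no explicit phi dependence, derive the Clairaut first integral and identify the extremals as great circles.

On the sphere of radius R = 2 with spherical coordinates (θ, φ), the induced metric is
    ds^2 = 4(dθ^2 + sin^2(θ) dφ^2).
Parameterise by θ; the arc-length functional is
    J[φ] = ∫ 2 sqrt(1 + sin^2(θ) (dφ/dθ)^2) dθ,
so L = 2 sqrt(1 + sin^2(θ) φ'^2). Compute
    ∂L/∂φ = 0  (L has no explicit φ dependence),
    ∂L/∂φ' = 2 sin^2(θ) φ' / sqrt(1 + sin^2(θ) φ'^2).
Since ∂L/∂φ = 0, the Euler-Lagrange equation
    d/dθ(∂L/∂φ') − ∂L/∂φ = 0
reduces to d/dθ(∂L/∂φ') = 0, i.e. the momentum conjugate to φ is conserved:
    2 sin^2(θ) φ' / sqrt(1 + sin^2(θ) φ'^2) = C.
The overall factor of 2 is constant, so dividing through gives Clairaut's relation sin^2(θ) φ' / sqrt(1 + sin^2(θ) φ'^2) = C' (with C' = C/2). Solving for φ' and integrating gives the great-circle family
    cot(θ) = A cos(φ − φ_0),
i.e. the intersection of the sphere with a plane through the origin. The two constants A and φ_0 (equivalently C and one phase) are fixed by the two endpoint conditions.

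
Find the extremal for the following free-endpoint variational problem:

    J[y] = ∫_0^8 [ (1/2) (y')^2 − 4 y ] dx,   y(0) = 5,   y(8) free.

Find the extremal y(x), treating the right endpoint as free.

The Lagrangian L = (1/2) (y')^2 − 4 y gives
    ∂L/∂y = −4,   ∂L/∂y' = y'.
Euler-Lagrange: d/dx(y') − (−4) = 0, i.e. y'' + 4 = 0, so
    y(x) = −(4/2) x^2 + C1 x + C2.
Fixed left endpoint y(0) = 5 ⇒ C2 = 5.
The right endpoint x = 8 is free, so the natural (transversality) condition is ∂L/∂y' |_{x=8} = 0, i.e. y'(8) = 0.
Compute y'(x) = −4 x + C1, so y'(8) = −32 + C1 = 0 ⇒ C1 = 32.
Therefore the extremal is
    y(x) = −2 x^2 + 32 x + 5.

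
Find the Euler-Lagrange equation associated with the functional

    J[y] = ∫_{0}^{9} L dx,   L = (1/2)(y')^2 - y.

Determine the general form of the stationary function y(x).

The Lagrangian is L = (1/2)(y')^2 - y.
∂L/∂y = -1.
∂L/∂y' = y'.
The Euler-Lagrange equation d/dx(∂L/∂y') − ∂L/∂y = 0 becomes:
    y'' + 1 = 0
General solution: y(x) = -x^2/2 + A x + B, where A and B are arbitrary constants fixed by the endpoint conditions.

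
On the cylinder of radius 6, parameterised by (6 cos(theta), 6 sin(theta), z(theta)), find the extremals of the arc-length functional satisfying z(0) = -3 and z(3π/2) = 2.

Parameterise the cylinder of radius R = 6 as
    r(θ) = (6 cos θ, 6 sin θ, z(θ)).
The arc-length element is
    ds = sqrt(36 + (dz/dθ)^2) dθ,
so the Lagrangian is L = sqrt(36 + z'^2).
L depends on z' only, not on z or θ, so ∂L/∂z = 0 and
    ∂L/∂z' = z' / sqrt(36 + z'^2).
The Euler-Lagrange equation gives
    d/dθ( z' / sqrt(36 + z'^2) ) = 0,
so z' is constant. Integrating once:
    z(θ) = a θ + b,
a helix on the cylinder (a straight line when the cylinder is unrolled). The constants a, b are determined by the endpoint conditions.
With endpoint conditions z(0) = -3 and z(3π/2) = 2: from z(0) = b we get b = -3, and a·3π/2 + -3 = 2 gives a = 10/(3π), so
    z(θ) = (10/(3π)) θ − 3.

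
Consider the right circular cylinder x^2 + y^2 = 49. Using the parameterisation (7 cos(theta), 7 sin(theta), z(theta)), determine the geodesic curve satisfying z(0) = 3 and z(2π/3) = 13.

Parameterise the cylinder of radius R = 7 as
    r(θ) = (7 cos θ, 7 sin θ, z(θ)).
The arc-length element is
    ds = sqrt(49 + (dz/dθ)^2) dθ,
so the Lagrangian is L = sqrt(49 + z'^2).
L depends on z' only, not on z or θ, so ∂L/∂z = 0 and
    ∂L/∂z' = z' / sqrt(49 + z'^2).
The Euler-Lagrange equation gives
    d/dθ( z' / sqrt(49 + z'^2) ) = 0,
so z' is constant. Integrating once:
    z(θ) = a θ + b,
a helix on the cylinder (a straight line when the cylinder is unrolled). The constants a, b are determined by the endpoint conditions.
With endpoint conditions z(0) = 3 and z(2π/3) = 13: from z(0) = b we get b = 3, and a·2π/3 + 3 = 13 gives a = 15/π, so
    z(θ) = (15/π) θ + 3.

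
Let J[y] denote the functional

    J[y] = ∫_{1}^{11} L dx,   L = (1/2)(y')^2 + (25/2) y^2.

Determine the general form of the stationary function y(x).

The Lagrangian is L = (1/2)(y')^2 + (25/2) y^2.
∂L/∂y = 25y.
∂L/∂y' = y'.
The Euler-Lagrange equation d/dx(∂L/∂y') − ∂L/∂y = 0 becomes:
    y'' - 25 y = 0
General solution: y(x) = A e^(5x) + B e^(-5x), where A and B are arbitrary constants fixed by the endpoint conditions.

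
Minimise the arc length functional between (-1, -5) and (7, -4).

Arc-length functional: J[y] = ∫ sqrt(1 + (y')^2) dx.
Lagrangian L = sqrt(1 + (y')^2) has no explicit y dependence, so ∂L/∂y = 0 and the Euler-Lagrange equation gives
    d/dx( y' / sqrt(1 + (y')^2) ) = 0  ⇒  y' / sqrt(1 + (y')^2) = const.
Hence y' is constant, so y(x) is affine.
Fitting the endpoints (-1, -5) and (7, -4):
    slope m = ((-4) − (-5)) / (7 − (-1)) = 1/8,
    intercept c = (-5) − m·(-1) = -39/8.
Extremal: y(x) = (1/8) x - 39/8.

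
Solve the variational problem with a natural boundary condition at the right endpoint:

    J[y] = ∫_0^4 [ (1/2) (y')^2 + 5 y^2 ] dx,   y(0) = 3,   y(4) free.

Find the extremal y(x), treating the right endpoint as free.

The Lagrangian L = (1/2) (y')^2 + 5 y^2 gives
    ∂L/∂y = 10 y,   ∂L/∂y' = y'.
Euler-Lagrange: y'' − 10 y = 0.
With k = sqrt(10), the general solution is
    y(x) = A cosh(sqrt(10) x) + B sinh(sqrt(10) x).
Fixed left endpoint y(0) = 3 ⇒ A = 3.
The right endpoint x = 4 is free, so the natural (transversality) condition is ∂L/∂y' |_{x=4} = 0, i.e. y'(4) = 0.
Compute y'(x) = A k sinh(k x) + B k cosh(k x), so
    y'(4) = A k sinh(k·4) + B k cosh(k·4) = 0
    ⇒ B = −A tanh(k·4) = − 3 tanh(sqrt(10)·4).
Therefore the extremal is
    y(x) = 3 cosh(sqrt(10) x) − 3 tanh(sqrt(10)·4) sinh(sqrt(10) x).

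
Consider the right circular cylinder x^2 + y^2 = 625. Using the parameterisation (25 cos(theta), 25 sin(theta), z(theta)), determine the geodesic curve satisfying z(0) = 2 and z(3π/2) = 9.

Parameterise the cylinder of radius R = 25 as
    r(θ) = (25 cos θ, 25 sin θ, z(θ)).
The arc-length element is
    ds = sqrt(625 + (dz/dθ)^2) dθ,
so the Lagrangian is L = sqrt(625 + z'^2).
L depends on z' only, not on z or θ, so ∂L/∂z = 0 and
    ∂L/∂z' = z' / sqrt(625 + z'^2).
The Euler-Lagrange equation gives
    d/dθ( z' / sqrt(625 + z'^2) ) = 0,
so z' is constant. Integrating once:
    z(θ) = a θ + b,
a helix on the cylinder (a straight line when the cylinder is unrolled). The constants a, b are determined by the endpoint conditions.
With endpoint conditions z(0) = 2 and z(3π/2) = 9: from z(0) = b we get b = 2, and a·3π/2 + 2 = 9 gives a = 14/(3π), so
    z(θ) = (14/(3π)) θ + 2.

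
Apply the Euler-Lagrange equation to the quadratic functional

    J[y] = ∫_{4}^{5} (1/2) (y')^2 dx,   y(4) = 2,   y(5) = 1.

The Lagrangian is L = (1/2) (y')^2.
Compute ∂L/∂y = 0, ∂L/∂y' = y'.
The Euler-Lagrange equation d/dx(∂L/∂y') − ∂L/∂y = 0 reduces to
    y'' = 0.
Its general solution is
    y(x) = A x + B,
with A, B fixed by the endpoint conditions.
Applying the endpoint conditions y(4) = 2 and y(5) = 1: solve A·4 + B = 2 and A·5 + B = 1. Subtracting gives A(5 − 4) = 1 − 2, so A = -1, and B = 2 − A·4 = 6. Therefore
    y(x) = -x + 6.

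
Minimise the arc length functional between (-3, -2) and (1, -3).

Arc-length functional: J[y] = ∫ sqrt(1 + (y')^2) dx.
Lagrangian L = sqrt(1 + (y')^2) has no explicit y dependence, so ∂L/∂y = 0 and the Euler-Lagrange equation gives
    d/dx( y' / sqrt(1 + (y')^2) ) = 0  ⇒  y' / sqrt(1 + (y')^2) = const.
Hence y' is constant, so y(x) is affine.
Fitting the endpoints (-3, -2) and (1, -3):
    slope m = ((-3) − (-2)) / (1 − (-3)) = -1/4,
    intercept c = (-2) − m·(-3) = -11/4.
Extremal: y(x) = (-1/4) x - 11/4.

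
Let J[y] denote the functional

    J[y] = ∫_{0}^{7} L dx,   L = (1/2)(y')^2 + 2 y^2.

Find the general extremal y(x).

The Lagrangian is L = (1/2)(y')^2 + 2 y^2.
∂L/∂y = 4y.
∂L/∂y' = y'.
The Euler-Lagrange equation d/dx(∂L/∂y') − ∂L/∂y = 0 becomes:
    y'' - 4 y = 0
General solution: y(x) = A e^(2x) + B e^(-2x), where A and B are arbitrary constants fixed by the endpoint conditions.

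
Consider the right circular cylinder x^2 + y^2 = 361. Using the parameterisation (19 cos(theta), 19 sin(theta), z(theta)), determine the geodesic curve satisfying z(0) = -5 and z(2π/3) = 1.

Parameterise the cylinder of radius R = 19 as
    r(θ) = (19 cos θ, 19 sin θ, z(θ)).
The arc-length element is
    ds = sqrt(361 + (dz/dθ)^2) dθ,
so the Lagrangian is L = sqrt(361 + z'^2).
L depends on z' only, not on z or θ, so ∂L/∂z = 0 and
    ∂L/∂z' = z' / sqrt(361 + z'^2).
The Euler-Lagrange equation gives
    d/dθ( z' / sqrt(361 + z'^2) ) = 0,
so z' is constant. Integrating once:
    z(θ) = a θ + b,
a helix on the cylinder (a straight line when the cylinder is unrolled). The constants a, b are determined by the endpoint conditions.
With endpoint conditions z(0) = -5 and z(2π/3) = 1: from z(0) = b we get b = -5, and a·2π/3 + -5 = 1 gives a = 9/π, so
    z(θ) = (9/π) θ − 5.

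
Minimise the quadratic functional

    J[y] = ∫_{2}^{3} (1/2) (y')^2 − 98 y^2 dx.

The Lagrangian is L = (1/2) (y')^2 − 98 y^2.
Compute ∂L/∂y = -196y, ∂L/∂y' = y'.
The Euler-Lagrange equation d/dx(∂L/∂y') − ∂L/∂y = 0 reduces to
    y'' + 196 y = 0.
Its general solution is
    y(x) = A sin(14x) + B cos(14x),
with A, B fixed by the endpoint conditions.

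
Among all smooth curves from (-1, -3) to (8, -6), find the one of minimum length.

Arc-length functional: J[y] = ∫ sqrt(1 + (y')^2) dx.
Lagrangian L = sqrt(1 + (y')^2) has no explicit y dependence, so ∂L/∂y = 0 and the Euler-Lagrange equation gives
    d/dx( y' / sqrt(1 + (y')^2) ) = 0  ⇒  y' / sqrt(1 + (y')^2) = const.
Hence y' is constant, so y(x) is affine.
Fitting the endpoints (-1, -3) and (8, -6):
    slope m = ((-6) − (-3)) / (8 − (-1)) = -1/3,
    intercept c = (-3) − m·(-1) = -10/3.
Extremal: y(x) = (-1/3) x - 10/3.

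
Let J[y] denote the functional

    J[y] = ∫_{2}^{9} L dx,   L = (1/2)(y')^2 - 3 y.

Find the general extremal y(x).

The Lagrangian is L = (1/2)(y')^2 - 3 y.
∂L/∂y = -3.
∂L/∂y' = y'.
The Euler-Lagrange equation d/dx(∂L/∂y') − ∂L/∂y = 0 becomes:
    y'' + 3 = 0
General solution: y(x) = -(3/2) x^2 + A x + B, where A and B are arbitrary constants fixed by the endpoint conditions.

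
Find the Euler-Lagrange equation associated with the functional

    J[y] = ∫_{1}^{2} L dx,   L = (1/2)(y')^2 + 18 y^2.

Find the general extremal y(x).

The Lagrangian is L = (1/2)(y')^2 + 18 y^2.
∂L/∂y = 36y.
∂L/∂y' = y'.
The Euler-Lagrange equation d/dx(∂L/∂y') − ∂L/∂y = 0 becomes:
    y'' - 36 y = 0
General solution: y(x) = A e^(6x) + B e^(-6x), where A and B are arbitrary constants fixed by the endpoint conditions.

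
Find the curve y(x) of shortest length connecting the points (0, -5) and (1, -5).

Arc-length functional: J[y] = ∫ sqrt(1 + (y')^2) dx.
Lagrangian L = sqrt(1 + (y')^2) has no explicit y dependence, so ∂L/∂y = 0 and the Euler-Lagrange equation gives
    d/dx( y' / sqrt(1 + (y')^2) ) = 0  ⇒  y' / sqrt(1 + (y')^2) = const.
Hence y' is constant, so y(x) is affine.
Fitting the endpoints (0, -5) and (1, -5):
    slope m = ((-5) − (-5)) / (1 − 0) = 0,
    intercept c = (-5) − m·0 = -5.
Extremal: y(x) = -5.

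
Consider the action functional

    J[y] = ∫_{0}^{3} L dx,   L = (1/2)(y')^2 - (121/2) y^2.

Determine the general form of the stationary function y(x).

The Lagrangian is L = (1/2)(y')^2 - (121/2) y^2.
∂L/∂y = -121y.
∂L/∂y' = y'.
The Euler-Lagrange equation d/dx(∂L/∂y') − ∂L/∂y = 0 becomes:
    y'' + 121 y = 0
General solution: y(x) = A sin(11x) + B cos(11x), where A and B are arbitrary constants fixed by the endpoint conditions.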